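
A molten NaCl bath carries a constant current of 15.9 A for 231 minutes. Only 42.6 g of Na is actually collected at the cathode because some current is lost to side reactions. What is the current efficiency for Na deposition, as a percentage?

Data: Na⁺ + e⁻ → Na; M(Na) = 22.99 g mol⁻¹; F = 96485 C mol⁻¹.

Q = I·t = 15.90 × 13860 = 220400 C; n(e⁻) = 220400/96485 = 2.284 mol.
Theoretical n(Na) = n(e⁻)/1 = 2.284 mol, i.e. m_theo = 2.284 × 22.99 = 52.51 g.
Efficiency = m_actual / m_theo = 42.6 / 52.51 = 81.1 %.

81.1 %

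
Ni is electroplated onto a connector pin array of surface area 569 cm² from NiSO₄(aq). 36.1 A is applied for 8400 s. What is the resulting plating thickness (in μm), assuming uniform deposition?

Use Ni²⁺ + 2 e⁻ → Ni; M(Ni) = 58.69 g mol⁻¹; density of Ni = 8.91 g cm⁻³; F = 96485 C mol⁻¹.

182 μm

Q = I·t = 36.10 × 8400.0 = 303200 C; n(e⁻) = 3.143 mol.
n(Ni) = n(e⁻)/2 = 1.571 mol, so m = 1.571 × 58.69 = 92.23 g.
Volume = m/ρ = 92.23 / 8.91 = 10.35 cm³.
Thickness = V/A = 10.35 / 569 = 0.0182 cm = 182 μm.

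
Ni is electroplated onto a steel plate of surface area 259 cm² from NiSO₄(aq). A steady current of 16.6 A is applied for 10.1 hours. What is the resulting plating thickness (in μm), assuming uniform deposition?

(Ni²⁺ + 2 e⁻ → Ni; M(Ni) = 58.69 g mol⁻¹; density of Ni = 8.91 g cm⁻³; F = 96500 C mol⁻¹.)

795 μm

Q = I·t = 16.60 × 36360 = 603600 C; n(e⁻) = 6.255 mol.
n(Ni) = n(e⁻)/2 = 3.127 mol, so m = 3.127 × 58.69 = 183.5 g.
Volume = m/ρ = 183.5 / 8.91 = 20.60 cm³.
Thickness = V/A = 20.60 / 259 = 0.0795 cm = 795 μm.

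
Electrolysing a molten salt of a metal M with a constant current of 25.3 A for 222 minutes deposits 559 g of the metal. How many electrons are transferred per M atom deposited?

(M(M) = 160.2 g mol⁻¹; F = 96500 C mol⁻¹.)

Q = I·t = 25.30 A × 13320 s = 337000 C, so n(e⁻) = 337000/96500 = 3.492 mol.
n(M) deposited = 559 / 160.2 = 3.489 mol.
Electrons per atom = n(e⁻)/n(M) = 3.492 / 3.489 = 1.00 ≈ 1, so the ion is M⁺.

1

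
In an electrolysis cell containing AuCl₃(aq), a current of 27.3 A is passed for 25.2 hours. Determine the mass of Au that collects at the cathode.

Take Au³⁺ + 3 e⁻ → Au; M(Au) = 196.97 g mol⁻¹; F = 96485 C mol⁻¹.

1690 g

Q = I·t = 27.30 A × 90720 s = 2477000 C.
n(e⁻) = Q/F = 2477000 / 96485 = 25.67 mol.
Au³⁺ + 3 e⁻ → Au, so n(Au) = n(e⁻)/3 = 8.556 mol.
m = n·M = 8.556 × 196.97 = 1690 g.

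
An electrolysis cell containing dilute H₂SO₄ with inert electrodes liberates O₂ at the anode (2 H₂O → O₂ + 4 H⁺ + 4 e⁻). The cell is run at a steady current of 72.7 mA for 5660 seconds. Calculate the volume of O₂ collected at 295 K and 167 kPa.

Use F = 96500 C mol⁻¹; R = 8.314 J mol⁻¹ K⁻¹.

0.0157 L

Q = I·t = 0.07270 A × 5660.0 s = 411.5 C.
n(e⁻) = Q/F = 411.5 / 96500 = 0.004264 mol.
4 electrons are transferred per O₂ molecule, so n(O₂) = 0.004264 / 4 = 0.001066 mol.
V = nRT/P = (0.001066 × 8.314 × 295) / (167 × 10³ Pa) = 1.57 × 10⁻⁵ m³ = 0.0157 L.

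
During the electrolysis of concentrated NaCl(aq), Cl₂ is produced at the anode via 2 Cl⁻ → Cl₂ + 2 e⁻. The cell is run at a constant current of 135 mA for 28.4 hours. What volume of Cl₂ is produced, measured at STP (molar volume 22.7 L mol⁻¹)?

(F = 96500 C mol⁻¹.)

Q = I·t = 0.1350 A × 102240 s = 13800 C.
n(e⁻) = Q/F = 13800 / 96500 = 0.1430 mol.
2 electrons are transferred per Cl₂ molecule, so n(Cl₂) = 0.1430 / 2 = 0.07152 mol.
V = n × V_m = 0.07152 × 22.7 = 1.62 L.

1.62 L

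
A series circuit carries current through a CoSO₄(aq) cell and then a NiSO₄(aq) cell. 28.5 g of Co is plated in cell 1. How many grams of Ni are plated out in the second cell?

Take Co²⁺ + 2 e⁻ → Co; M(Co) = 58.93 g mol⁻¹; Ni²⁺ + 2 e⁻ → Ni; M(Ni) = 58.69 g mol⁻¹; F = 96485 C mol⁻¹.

28.4 g

n(Co) = 28.5 / 58.93 = 0.4836 mol.
Since Co²⁺ + 2 e⁻ → Co, n(e⁻) passed = 2 × 0.4836 = 0.9672 mol.
Cells in series carry the same charge, so the same 0.9672 mol of electrons passes through cell 2.
Ni²⁺ + 2 e⁻ → Ni, so n(Ni) = 0.9672 / 2 = 0.4836 mol.
m(Ni) = 0.4836 × 58.69 = 28.4 g.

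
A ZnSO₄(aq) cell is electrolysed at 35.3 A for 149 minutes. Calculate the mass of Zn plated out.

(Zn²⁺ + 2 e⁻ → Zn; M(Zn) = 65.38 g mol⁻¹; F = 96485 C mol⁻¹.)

Q = I·t = 35.30 A × 8940.0 s = 315600 C.
n(e⁻) = Q/F = 315600 / 96485 = 3.271 mol.
Zn²⁺ + 2 e⁻ → Zn, so n(Zn) = n(e⁻)/2 = 1.635 mol.
m = n·M = 1.635 × 65.38 = 107 g.

107 g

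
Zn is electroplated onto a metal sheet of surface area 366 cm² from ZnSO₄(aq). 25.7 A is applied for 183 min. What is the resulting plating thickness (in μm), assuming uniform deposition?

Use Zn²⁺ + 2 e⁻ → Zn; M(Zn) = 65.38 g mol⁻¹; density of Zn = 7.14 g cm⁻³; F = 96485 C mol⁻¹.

Q = I·t = 25.70 × 10980 = 282200 C; n(e⁻) = 2.925 mol.
n(Zn) = n(e⁻)/2 = 1.462 mol, so m = 1.462 × 65.38 = 95.61 g.
Volume = m/ρ = 95.61 / 7.14 = 13.39 cm³.
Thickness = V/A = 13.39 / 366 = 0.0366 cm = 366 μm.

366 μm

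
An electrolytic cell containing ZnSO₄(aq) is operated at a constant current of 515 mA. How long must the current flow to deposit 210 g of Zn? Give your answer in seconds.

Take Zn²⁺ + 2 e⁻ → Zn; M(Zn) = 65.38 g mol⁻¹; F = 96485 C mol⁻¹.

n(Zn) = m/M = 210 / 65.38 = 3.212 mol.
Each Zn atom requires 2 electrons, so n(e⁻) = 2 × 3.212 = 6.424 mol.
Q = n(e⁻)·F = 6.424 × 96485 = 619800 C.
t = Q/I = 619800 / 0.5150 A = 1204000 s.

1.20 × 10⁶ s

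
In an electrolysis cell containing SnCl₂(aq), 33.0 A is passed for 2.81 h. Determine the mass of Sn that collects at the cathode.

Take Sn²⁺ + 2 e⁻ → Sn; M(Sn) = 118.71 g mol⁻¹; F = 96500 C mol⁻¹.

205 g

Q = I·t = 33.00 A × 10116 s = 333800 C.
n(e⁻) = Q/F = 333800 / 96500 = 3.459 mol.
Sn²⁺ + 2 e⁻ → Sn, so n(Sn) = n(e⁻)/2 = 1.730 mol.
m = n·M = 1.730 × 118.71 = 205 g.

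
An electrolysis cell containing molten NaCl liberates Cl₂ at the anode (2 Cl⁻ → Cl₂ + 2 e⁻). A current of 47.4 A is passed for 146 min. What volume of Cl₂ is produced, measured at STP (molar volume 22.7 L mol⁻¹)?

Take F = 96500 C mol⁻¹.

Q = I·t = 47.40 A × 8760.0 s = 415200 C.
n(e⁻) = Q/F = 415200 / 96500 = 4.303 mol.
2 electrons are transferred per Cl₂ molecule, so n(Cl₂) = 4.303 / 2 = 2.151 mol.
V = n × V_m = 2.151 × 22.7 = 48.8 L.

48.8 L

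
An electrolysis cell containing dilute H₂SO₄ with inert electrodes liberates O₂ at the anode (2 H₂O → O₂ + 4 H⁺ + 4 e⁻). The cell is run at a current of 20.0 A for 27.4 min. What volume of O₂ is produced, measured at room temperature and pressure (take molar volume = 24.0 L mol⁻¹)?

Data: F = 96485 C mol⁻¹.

Q = I·t = 20.00 A × 1644.0 s = 32880 C.
n(e⁻) = Q/F = 32880 / 96485 = 0.3408 mol.
4 electrons are transferred per O₂ molecule, so n(O₂) = 0.3408 / 4 = 0.08519 mol.
V = n × V_m = 0.08519 × 24.0 = 2.04 L.

2.04 L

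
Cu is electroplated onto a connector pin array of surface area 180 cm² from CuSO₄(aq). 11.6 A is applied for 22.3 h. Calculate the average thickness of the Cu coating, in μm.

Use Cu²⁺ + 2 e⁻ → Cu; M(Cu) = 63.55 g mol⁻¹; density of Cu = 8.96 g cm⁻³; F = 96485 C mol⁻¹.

Q = I·t = 11.60 × 80280 = 931200 C; n(e⁻) = 9.652 mol.
n(Cu) = n(e⁻)/2 = 4.826 mol, so m = 4.826 × 63.55 = 306.7 g.
Volume = m/ρ = 306.7 / 8.96 = 34.23 cm³.
Thickness = V/A = 34.23 / 180 = 0.190 cm = 1900 μm.

1900 μm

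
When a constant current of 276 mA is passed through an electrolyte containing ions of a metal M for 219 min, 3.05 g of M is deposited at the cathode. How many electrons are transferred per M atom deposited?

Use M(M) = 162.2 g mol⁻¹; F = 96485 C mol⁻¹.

2

Q = I·t = 0.2760 A × 13140 s = 3627 C, so n(e⁻) = 3627/96485 = 0.03759 mol.
n(M) deposited = 3.05 / 162.2 = 0.01880 mol.
Electrons per atom = n(e⁻)/n(M) = 0.03759 / 0.01880 = 2.00 ≈ 2, so the ion is M²⁺.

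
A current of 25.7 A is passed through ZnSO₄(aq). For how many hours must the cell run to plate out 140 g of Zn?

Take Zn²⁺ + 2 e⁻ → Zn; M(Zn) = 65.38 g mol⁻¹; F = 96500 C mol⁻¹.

n(Zn) = m/M = 140 / 65.38 = 2.141 mol.
Each Zn atom requires 2 electrons, so n(e⁻) = 2 × 2.141 = 4.283 mol.
Q = n(e⁻)·F = 4.283 × 96500 = 413300 C.
t = Q/I = 413300 / 25.70 A = 16080 s = 4.47 h.

4.47 h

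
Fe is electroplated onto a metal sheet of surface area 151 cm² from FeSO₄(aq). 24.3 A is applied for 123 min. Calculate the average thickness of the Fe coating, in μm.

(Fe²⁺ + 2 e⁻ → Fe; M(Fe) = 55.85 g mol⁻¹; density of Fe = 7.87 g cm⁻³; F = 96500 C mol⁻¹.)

Q = I·t = 24.30 × 7380.0 = 179300 C; n(e⁻) = 1.858 mol.
n(Fe) = n(e⁻)/2 = 0.9292 mol, so m = 0.9292 × 55.85 = 51.90 g.
Volume = m/ρ = 51.90 / 7.87 = 6.594 cm³.
Thickness = V/A = 6.594 / 151 = 0.0437 cm = 437 μm.

437 μm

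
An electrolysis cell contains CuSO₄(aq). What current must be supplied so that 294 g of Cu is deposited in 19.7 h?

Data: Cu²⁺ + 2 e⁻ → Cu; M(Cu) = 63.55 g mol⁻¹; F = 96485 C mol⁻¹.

n(Cu) = 294 / 63.55 = 4.626 mol.
n(e⁻) = 2 × 4.626 = 9.253 mol.
Q = n(e⁻)·F = 9.253 × 96485 = 892700 C.
I = Q/t = 892700 / 70920 s = 12.6 A.

12.6 A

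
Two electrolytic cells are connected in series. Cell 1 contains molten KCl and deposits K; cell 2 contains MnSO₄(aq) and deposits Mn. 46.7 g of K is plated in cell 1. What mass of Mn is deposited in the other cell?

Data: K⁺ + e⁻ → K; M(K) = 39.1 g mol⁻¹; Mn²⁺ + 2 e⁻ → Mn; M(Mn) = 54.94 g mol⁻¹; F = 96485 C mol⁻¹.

32.8 g

n(K) = 46.7 / 39.1 = 1.194 mol.
Since K⁺ + e⁻ → K, n(e⁻) passed = 1 × 1.194 = 1.194 mol.
Cells in series carry the same charge, so the same 1.194 mol of electrons passes through cell 2.
Mn²⁺ + 2 e⁻ → Mn, so n(Mn) = 1.194 / 2 = 0.5972 mol.
m(Mn) = 0.5972 × 54.94 = 32.8 g.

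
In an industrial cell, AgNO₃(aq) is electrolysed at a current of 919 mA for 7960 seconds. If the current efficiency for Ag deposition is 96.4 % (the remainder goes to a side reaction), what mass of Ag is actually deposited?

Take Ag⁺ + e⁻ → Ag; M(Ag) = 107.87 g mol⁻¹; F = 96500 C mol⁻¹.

7.88 g

Q = I·t = 0.9190 × 7960.0 = 7315 C.
n(e⁻) = 7315/96500 = 0.07581 mol; theoretically n(Ag) = 0.07581/1 = 0.07581 mol, m_theo = 8.177 g.
At 96.4 % efficiency, m_actual = 0.964 × 8.177 = 7.88 g.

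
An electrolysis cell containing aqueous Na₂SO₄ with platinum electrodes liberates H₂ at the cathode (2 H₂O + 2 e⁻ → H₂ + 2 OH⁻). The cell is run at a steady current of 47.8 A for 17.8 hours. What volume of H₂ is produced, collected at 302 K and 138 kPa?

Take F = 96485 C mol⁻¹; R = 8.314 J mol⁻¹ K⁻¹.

289 L

Q = I·t = 47.80 A × 64080 s = 3063000 C.
n(e⁻) = Q/F = 3063000 / 96485 = 31.75 mol.
2 electrons are transferred per H₂ molecule, so n(H₂) = 31.75 / 2 = 15.87 mol.
V = nRT/P = (15.87 × 8.314 × 302) / (138 × 10³ Pa) = 0.289 m³ = 289 L.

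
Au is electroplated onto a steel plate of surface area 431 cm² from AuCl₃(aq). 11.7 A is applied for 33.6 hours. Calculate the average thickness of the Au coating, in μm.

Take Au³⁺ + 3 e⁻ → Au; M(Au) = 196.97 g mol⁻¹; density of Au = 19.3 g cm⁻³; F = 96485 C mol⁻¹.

1160 μm

Q = I·t = 11.70 × 120960 = 1415000 C; n(e⁻) = 14.67 mol.
n(Au) = n(e⁻)/3 = 4.889 mol, so m = 4.889 × 196.97 = 963.0 g.
Volume = m/ρ = 963.0 / 19.3 = 49.90 cm³.
Thickness = V/A = 49.90 / 431 = 0.116 cm = 1160 μm.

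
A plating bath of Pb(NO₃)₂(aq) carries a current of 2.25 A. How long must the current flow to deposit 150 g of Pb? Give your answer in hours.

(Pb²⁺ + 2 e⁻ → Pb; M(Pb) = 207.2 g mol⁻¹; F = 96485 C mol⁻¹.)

17.2 h

n(Pb) = m/M = 150 / 207.2 = 0.7239 mol.
Each Pb atom requires 2 electrons, so n(e⁻) = 2 × 0.7239 = 1.448 mol.
Q = n(e⁻)·F = 1.448 × 96485 = 139700 C.
t = Q/I = 139700 / 2.250 A = 62090 s = 17.2 h.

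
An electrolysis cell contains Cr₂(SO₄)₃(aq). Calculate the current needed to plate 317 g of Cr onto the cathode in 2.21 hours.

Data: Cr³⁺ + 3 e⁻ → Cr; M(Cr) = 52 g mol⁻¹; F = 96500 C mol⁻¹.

n(Cr) = 317 / 52 = 6.096 mol.
n(e⁻) = 3 × 6.096 = 18.29 mol.
Q = n(e⁻)·F = 18.29 × 96500 = 1765000 C.
I = Q/t = 1765000 / 7956.0 s = 222 A.

222 A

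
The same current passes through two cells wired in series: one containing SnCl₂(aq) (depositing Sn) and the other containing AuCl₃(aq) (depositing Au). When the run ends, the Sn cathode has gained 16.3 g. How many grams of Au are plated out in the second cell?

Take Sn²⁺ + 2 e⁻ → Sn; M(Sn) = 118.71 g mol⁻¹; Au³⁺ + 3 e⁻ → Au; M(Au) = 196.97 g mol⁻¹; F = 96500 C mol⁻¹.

18.0 g

n(Sn) = 16.3 / 118.71 = 0.1373 mol.
Since Sn²⁺ + 2 e⁻ → Sn, n(e⁻) passed = 2 × 0.1373 = 0.2746 mol.
Cells in series carry the same charge, so the same 0.2746 mol of electrons passes through cell 2.
Au³⁺ + 3 e⁻ → Au, so n(Au) = 0.2746 / 3 = 0.09154 mol.
m(Au) = 0.09154 × 196.97 = 18.0 g.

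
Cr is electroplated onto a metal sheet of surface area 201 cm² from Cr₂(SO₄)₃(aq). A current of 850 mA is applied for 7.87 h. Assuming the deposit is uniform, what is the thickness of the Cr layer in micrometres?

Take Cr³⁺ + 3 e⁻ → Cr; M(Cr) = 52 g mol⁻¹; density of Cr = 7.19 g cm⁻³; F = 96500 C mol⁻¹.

Q = I·t = 0.8500 × 28332 = 24080 C; n(e⁻) = 0.2496 mol.
n(Cr) = n(e⁻)/3 = 0.08319 mol, so m = 0.08319 × 52 = 4.326 g.
Volume = m/ρ = 4.326 / 7.19 = 0.6016 cm³.
Thickness = V/A = 0.6016 / 201 = 0.00299 cm = 29.9 μm.

29.9 μm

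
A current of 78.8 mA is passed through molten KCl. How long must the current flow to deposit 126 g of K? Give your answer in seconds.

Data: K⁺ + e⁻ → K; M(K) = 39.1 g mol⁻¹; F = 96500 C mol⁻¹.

n(K) = m/M = 126 / 39.1 = 3.223 mol.
Each K atom requires 1 electron, so n(e⁻) = 1 × 3.223 = 3.223 mol.
Q = n(e⁻)·F = 3.223 × 96500 = 311000 C.
t = Q/I = 311000 / 0.07880 A = 3946000 s.

3.95 × 10⁶ s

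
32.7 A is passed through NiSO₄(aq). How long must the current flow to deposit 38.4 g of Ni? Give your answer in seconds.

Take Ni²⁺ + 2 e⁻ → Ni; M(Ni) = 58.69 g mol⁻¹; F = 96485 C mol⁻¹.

n(Ni) = m/M = 38.4 / 58.69 = 0.6543 mol.
Each Ni atom requires 2 electrons, so n(e⁻) = 2 × 0.6543 = 1.309 mol.
Q = n(e⁻)·F = 1.309 × 96485 = 126300 C.
t = Q/I = 126300 / 32.70 A = 3861 s.

3860 s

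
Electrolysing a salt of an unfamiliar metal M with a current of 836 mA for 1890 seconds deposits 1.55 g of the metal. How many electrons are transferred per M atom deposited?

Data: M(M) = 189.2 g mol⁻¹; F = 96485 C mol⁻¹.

2

Q = I·t = 0.8360 A × 1890.0 s = 1580 C, so n(e⁻) = 1580/96485 = 0.01638 mol.
n(M) deposited = 1.55 / 189.2 = 0.008192 mol.
Electrons per atom = n(e⁻)/n(M) = 0.01638 / 0.008192 = 2.00 ≈ 2, so the ion is M²⁺.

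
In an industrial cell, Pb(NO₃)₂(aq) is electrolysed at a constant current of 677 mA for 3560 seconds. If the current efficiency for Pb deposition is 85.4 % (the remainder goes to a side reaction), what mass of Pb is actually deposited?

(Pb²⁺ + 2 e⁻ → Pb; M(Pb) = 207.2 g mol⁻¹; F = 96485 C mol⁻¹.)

2.21 g

Q = I·t = 0.6770 × 3560.0 = 2410 C.
n(e⁻) = 2410/96485 = 0.02498 mol; theoretically n(Pb) = 0.02498/2 = 0.01249 mol, m_theo = 2.588 g.
At 85.4 % efficiency, m_actual = 0.854 × 2.588 = 2.21 g.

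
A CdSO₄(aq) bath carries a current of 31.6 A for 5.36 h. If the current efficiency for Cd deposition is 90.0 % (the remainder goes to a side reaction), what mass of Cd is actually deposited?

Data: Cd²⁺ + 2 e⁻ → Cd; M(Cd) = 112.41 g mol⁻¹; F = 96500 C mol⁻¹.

Q = I·t = 31.60 × 19296 = 609800 C.
n(e⁻) = 609800/96500 = 6.319 mol; theoretically n(Cd) = 6.319/2 = 3.159 mol, m_theo = 355.1 g.
At 90.0 % efficiency, m_actual = 0.900 × 355.1 = 320 g.

320 g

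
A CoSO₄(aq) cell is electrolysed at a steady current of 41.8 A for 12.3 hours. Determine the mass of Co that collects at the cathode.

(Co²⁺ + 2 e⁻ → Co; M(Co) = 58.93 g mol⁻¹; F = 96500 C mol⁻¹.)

565 g

Q = I·t = 41.80 A × 44280 s = 1851000 C.
n(e⁻) = Q/F = 1851000 / 96500 = 19.18 mol.
Co²⁺ + 2 e⁻ → Co, so n(Co) = n(e⁻)/2 = 9.590 mol.
m = n·M = 9.590 × 58.93 = 565 g.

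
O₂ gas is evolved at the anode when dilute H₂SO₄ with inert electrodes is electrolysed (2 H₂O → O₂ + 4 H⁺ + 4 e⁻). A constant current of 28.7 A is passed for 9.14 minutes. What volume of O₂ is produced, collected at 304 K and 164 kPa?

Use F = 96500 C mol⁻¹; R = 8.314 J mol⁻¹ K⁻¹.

0.628 L

Q = I·t = 28.70 A × 548.40 s = 15740 C.
n(e⁻) = Q/F = 15740 / 96500 = 0.1631 mol.
4 electrons are transferred per O₂ molecule, so n(O₂) = 0.1631 / 4 = 0.04077 mol.
V = nRT/P = (0.04077 × 8.314 × 304) / (164 × 10³ Pa) = 6.28 × 10⁻⁴ m³ = 0.628 L.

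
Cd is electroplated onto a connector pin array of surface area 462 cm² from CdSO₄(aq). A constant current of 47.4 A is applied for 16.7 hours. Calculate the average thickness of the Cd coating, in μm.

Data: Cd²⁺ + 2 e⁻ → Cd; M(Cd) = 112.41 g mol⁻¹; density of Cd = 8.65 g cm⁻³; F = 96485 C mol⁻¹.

4150 μm

Q = I·t = 47.40 × 60120 = 2850000 C; n(e⁻) = 29.54 mol.
n(Cd) = n(e⁻)/2 = 14.77 mol, so m = 14.77 × 112.41 = 1660 g.
Volume = m/ρ = 1660 / 8.65 = 191.9 cm³.
Thickness = V/A = 191.9 / 462 = 0.415 cm = 4150 μm.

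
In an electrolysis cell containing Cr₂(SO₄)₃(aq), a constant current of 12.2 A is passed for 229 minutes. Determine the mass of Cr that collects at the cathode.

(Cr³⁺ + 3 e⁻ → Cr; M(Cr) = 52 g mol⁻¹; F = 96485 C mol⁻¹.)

30.1 g

Q = I·t = 12.20 A × 13740 s = 167600 C.
n(e⁻) = Q/F = 167600 / 96485 = 1.737 mol.
Cr³⁺ + 3 e⁻ → Cr, so n(Cr) = n(e⁻)/3 = 0.5791 mol.
m = n·M = 0.5791 × 52 = 30.1 g.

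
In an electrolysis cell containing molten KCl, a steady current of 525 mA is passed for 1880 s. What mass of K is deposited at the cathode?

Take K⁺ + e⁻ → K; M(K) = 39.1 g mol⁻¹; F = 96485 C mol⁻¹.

Q = I·t = 0.5250 A × 1880.0 s = 987.0 C.
n(e⁻) = Q/F = 987.0 / 96485 = 0.01023 mol.
K⁺ + e⁻ → K, so n(K) = n(e⁻)/1 = 0.01023 mol.
m = n·M = 0.01023 × 39.1 = 0.400 g.

0.400 g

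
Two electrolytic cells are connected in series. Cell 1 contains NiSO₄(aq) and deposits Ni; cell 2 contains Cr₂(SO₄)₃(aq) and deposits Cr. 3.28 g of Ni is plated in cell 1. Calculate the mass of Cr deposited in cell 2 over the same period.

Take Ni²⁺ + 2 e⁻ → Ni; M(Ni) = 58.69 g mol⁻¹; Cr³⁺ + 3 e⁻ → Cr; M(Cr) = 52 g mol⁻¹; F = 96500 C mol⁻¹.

1.94 g

n(Ni) = 3.28 / 58.69 = 0.05589 mol.
Since Ni²⁺ + 2 e⁻ → Ni, n(e⁻) passed = 2 × 0.05589 = 0.1118 mol.
Cells in series carry the same charge, so the same 0.1118 mol of electrons passes through cell 2.
Cr³⁺ + 3 e⁻ → Cr, so n(Cr) = 0.1118 / 3 = 0.03726 mol.
m(Cr) = 0.03726 × 52 = 1.94 g.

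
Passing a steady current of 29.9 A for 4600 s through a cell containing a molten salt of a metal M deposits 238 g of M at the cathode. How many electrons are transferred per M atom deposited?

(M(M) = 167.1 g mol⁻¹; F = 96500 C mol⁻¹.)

1

Q = I·t = 29.90 A × 4600.0 s = 137500 C, so n(e⁻) = 137500/96500 = 1.425 mol.
n(M) deposited = 238 / 167.1 = 1.424 mol.
Electrons per atom = n(e⁻)/n(M) = 1.425 / 1.424 = 1.00 ≈ 1, so the ion is M⁺.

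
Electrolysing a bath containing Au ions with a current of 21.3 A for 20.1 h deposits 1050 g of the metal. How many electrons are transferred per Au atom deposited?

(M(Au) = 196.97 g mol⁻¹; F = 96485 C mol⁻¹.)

Q = I·t = 21.30 A × 72360 s = 1541000 C, so n(e⁻) = 1541000/96485 = 15.97 mol.
n(Au) deposited = 1050 / 196.97 = 5.331 mol.
Electrons per atom = n(e⁻)/n(Au) = 15.97 / 5.331 = 3.00 ≈ 3, so the ion is Au³⁺.

3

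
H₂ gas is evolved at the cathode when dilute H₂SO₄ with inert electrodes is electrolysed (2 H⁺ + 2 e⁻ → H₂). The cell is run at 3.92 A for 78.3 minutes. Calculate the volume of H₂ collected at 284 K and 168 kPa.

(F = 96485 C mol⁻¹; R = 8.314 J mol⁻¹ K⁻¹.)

Q = I·t = 3.920 A × 4698.0 s = 18420 C.
n(e⁻) = Q/F = 18420 / 96485 = 0.1909 mol.
2 electrons are transferred per H₂ molecule, so n(H₂) = 0.1909 / 2 = 0.09544 mol.
V = nRT/P = (0.09544 × 8.314 × 284) / (168 × 10³ Pa) = 0.00134 m³ = 1.34 L.

1.34 L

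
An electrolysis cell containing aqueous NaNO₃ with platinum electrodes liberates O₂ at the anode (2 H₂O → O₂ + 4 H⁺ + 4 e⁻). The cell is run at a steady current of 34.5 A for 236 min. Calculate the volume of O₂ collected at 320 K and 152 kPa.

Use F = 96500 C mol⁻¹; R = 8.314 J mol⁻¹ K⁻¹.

22.2 L

Q = I·t = 34.50 A × 14160 s = 488500 C.
n(e⁻) = Q/F = 488500 / 96500 = 5.062 mol.
4 electrons are transferred per O₂ molecule, so n(O₂) = 5.062 / 4 = 1.266 mol.
V = nRT/P = (1.266 × 8.314 × 320) / (152 × 10³ Pa) = 0.0222 m³ = 22.2 L.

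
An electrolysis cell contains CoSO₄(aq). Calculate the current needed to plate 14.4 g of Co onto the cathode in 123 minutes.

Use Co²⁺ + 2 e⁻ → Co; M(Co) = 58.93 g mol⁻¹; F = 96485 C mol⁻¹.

6.39 A

n(Co) = 14.4 / 58.93 = 0.2444 mol.
n(e⁻) = 2 × 0.2444 = 0.4887 mol.
Q = n(e⁻)·F = 0.4887 × 96485 = 47150 C.
I = Q/t = 47150 / 7380.0 s = 6.39 A.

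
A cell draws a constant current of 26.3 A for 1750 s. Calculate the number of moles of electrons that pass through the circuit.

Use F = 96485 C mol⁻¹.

Q = I·t = 26.30 A × 1750.0 s = 46020 C.
n(e⁻) = Q/F = 46020 / 96485 = 0.477 mol.

0.477 mol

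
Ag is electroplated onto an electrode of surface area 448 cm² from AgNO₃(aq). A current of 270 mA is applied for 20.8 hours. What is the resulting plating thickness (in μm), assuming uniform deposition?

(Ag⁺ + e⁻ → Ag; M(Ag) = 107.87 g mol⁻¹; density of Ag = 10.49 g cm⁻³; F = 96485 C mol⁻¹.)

48.1 μm

Q = I·t = 0.2700 × 74880 = 20220 C; n(e⁻) = 0.2095 mol.
n(Ag) = n(e⁻)/1 = 0.2095 mol, so m = 0.2095 × 107.87 = 22.60 g.
Volume = m/ρ = 22.60 / 10.49 = 2.155 cm³.
Thickness = V/A = 2.155 / 448 = 0.00481 cm = 48.1 μm.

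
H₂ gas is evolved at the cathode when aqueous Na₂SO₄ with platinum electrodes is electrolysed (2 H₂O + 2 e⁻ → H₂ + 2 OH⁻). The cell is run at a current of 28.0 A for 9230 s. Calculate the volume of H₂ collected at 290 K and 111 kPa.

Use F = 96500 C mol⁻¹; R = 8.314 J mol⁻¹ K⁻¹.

29.1 L

Q = I·t = 28.00 A × 9230.0 s = 258400 C.
n(e⁻) = Q/F = 258400 / 96500 = 2.678 mol.
2 electrons are transferred per H₂ molecule, so n(H₂) = 2.678 / 2 = 1.339 mol.
V = nRT/P = (1.339 × 8.314 × 290) / (111 × 10³ Pa) = 0.0291 m³ = 29.1 L.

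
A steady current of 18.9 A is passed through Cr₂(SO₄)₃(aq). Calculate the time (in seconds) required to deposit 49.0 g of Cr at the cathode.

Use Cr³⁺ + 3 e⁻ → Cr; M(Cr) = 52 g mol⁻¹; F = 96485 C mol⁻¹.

14400 s

n(Cr) = m/M = 49.0 / 52 = 0.9423 mol.
Each Cr atom requires 3 electrons, so n(e⁻) = 3 × 0.9423 = 2.827 mol.
Q = n(e⁻)·F = 2.827 × 96485 = 272800 C.
t = Q/I = 272800 / 18.90 A = 14430 s.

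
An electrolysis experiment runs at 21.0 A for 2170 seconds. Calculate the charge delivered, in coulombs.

Q = I·t = 21.00 A × 2170.0 s = 45600 C.

45600 C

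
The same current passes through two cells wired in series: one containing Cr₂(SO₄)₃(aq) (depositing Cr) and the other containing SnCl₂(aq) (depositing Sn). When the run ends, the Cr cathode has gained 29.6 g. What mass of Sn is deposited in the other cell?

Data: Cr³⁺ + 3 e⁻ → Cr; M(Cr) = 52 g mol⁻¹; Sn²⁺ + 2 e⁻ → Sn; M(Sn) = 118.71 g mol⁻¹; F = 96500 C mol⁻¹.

n(Cr) = 29.6 / 52 = 0.5692 mol.
Since Cr³⁺ + 3 e⁻ → Cr, n(e⁻) passed = 3 × 0.5692 = 1.708 mol.
Cells in series carry the same charge, so the same 1.708 mol of electrons passes through cell 2.
Sn²⁺ + 2 e⁻ → Sn, so n(Sn) = 1.708 / 2 = 0.8538 mol.
m(Sn) = 0.8538 × 118.71 = 101 g.

101 g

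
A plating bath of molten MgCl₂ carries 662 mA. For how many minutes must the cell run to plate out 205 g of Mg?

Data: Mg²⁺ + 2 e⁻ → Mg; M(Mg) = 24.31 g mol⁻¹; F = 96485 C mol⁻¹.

41000 min

n(Mg) = m/M = 205 / 24.31 = 8.433 mol.
Each Mg atom requires 2 electrons, so n(e⁻) = 2 × 8.433 = 16.87 mol.
Q = n(e⁻)·F = 16.87 × 96485 = 1627000 C.
t = Q/I = 1627000 / 0.6620 A = 2458000 s = 41000 min.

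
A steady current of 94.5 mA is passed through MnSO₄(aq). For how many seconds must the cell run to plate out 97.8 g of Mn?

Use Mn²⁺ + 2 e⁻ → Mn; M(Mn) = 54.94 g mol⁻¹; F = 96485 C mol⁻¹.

3.64 × 10⁶ s

n(Mn) = m/M = 97.8 / 54.94 = 1.780 mol.
Each Mn atom requires 2 electrons, so n(e⁻) = 2 × 1.780 = 3.560 mol.
Q = n(e⁻)·F = 3.560 × 96485 = 343500 C.
t = Q/I = 343500 / 0.09450 A = 3635000 s.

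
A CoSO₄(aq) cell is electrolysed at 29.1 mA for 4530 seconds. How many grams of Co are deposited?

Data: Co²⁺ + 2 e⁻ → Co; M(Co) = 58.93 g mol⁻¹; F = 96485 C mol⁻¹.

Q = I·t = 0.02910 A × 4530.0 s = 131.8 C.
n(e⁻) = Q/F = 131.8 / 96485 = 0.001366 mol.
Co²⁺ + 2 e⁻ → Co, so n(Co) = n(e⁻)/2 = 0.0006831 mol.
m = n·M = 0.0006831 × 58.93 = 0.0403 g.

0.0403 g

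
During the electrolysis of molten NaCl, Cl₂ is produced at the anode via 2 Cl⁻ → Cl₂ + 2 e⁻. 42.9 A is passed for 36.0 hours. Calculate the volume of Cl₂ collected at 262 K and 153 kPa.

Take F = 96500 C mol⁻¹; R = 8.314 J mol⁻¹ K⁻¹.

Q = I·t = 42.90 A × 129600 s = 5560000 C.
n(e⁻) = Q/F = 5560000 / 96500 = 57.61 mol.
2 electrons are transferred per Cl₂ molecule, so n(Cl₂) = 57.61 / 2 = 28.81 mol.
V = nRT/P = (28.81 × 8.314 × 262) / (153 × 10³ Pa) = 0.410 m³ = 410 L.

410 L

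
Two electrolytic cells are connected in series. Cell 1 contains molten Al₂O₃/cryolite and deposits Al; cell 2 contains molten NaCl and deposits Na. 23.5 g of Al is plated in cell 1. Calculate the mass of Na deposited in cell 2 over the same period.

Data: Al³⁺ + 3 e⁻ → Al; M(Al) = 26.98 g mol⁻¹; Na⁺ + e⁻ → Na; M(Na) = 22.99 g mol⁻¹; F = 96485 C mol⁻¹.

n(Al) = 23.5 / 26.98 = 0.8710 mol.
Since Al³⁺ + 3 e⁻ → Al, n(e⁻) passed = 3 × 0.8710 = 2.613 mol.
Cells in series carry the same charge, so the same 2.613 mol of electrons passes through cell 2.
Na⁺ + e⁻ → Na, so n(Na) = 2.613 / 1 = 2.613 mol.
m(Na) = 2.613 × 22.99 = 60.1 g.

60.1 g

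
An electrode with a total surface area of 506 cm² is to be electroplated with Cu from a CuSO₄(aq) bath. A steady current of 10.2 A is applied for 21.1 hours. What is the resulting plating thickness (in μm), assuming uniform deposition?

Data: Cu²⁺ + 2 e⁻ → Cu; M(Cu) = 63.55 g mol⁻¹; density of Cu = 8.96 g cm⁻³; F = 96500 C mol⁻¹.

563 μm

Q = I·t = 10.20 × 75960 = 774800 C; n(e⁻) = 8.029 mol.
n(Cu) = n(e⁻)/2 = 4.014 mol, so m = 4.014 × 63.55 = 255.1 g.
Volume = m/ρ = 255.1 / 8.96 = 28.47 cm³.
Thickness = V/A = 28.47 / 506 = 0.0563 cm = 563 μm.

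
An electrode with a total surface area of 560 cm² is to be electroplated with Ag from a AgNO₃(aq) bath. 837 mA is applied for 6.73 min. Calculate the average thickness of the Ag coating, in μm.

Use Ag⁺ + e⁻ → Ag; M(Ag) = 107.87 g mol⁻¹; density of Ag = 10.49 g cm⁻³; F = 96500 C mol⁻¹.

0.643 μm

Q = I·t = 0.8370 × 403.80 = 338.0 C; n(e⁻) = 0.003502 mol.
n(Ag) = n(e⁻)/1 = 0.003502 mol, so m = 0.003502 × 107.87 = 0.3778 g.
Volume = m/ρ = 0.3778 / 10.49 = 0.03602 cm³.
Thickness = V/A = 0.03602 / 560 = 6.43 × 10⁻⁵ cm = 0.643 μm.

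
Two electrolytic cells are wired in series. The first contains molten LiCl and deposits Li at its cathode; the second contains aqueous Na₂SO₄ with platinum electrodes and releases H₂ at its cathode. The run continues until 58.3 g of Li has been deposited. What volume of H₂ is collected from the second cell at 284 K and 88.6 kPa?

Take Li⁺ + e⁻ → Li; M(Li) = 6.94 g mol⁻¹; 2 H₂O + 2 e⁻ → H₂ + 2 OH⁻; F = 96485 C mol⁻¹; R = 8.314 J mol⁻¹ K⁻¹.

n(Li) = 58.3 / 6.94 = 8.401 mol, so n(e⁻) = 1 × 8.401 = 8.401 mol.
The cells are in series, so the same 8.401 mol of electrons passes through the second cell.
2 H₂O + 2 e⁻ → H₂ + 2 OH⁻ — 2 mol e⁻ per mol H₂, so n(H₂) = 8.401/2 = 4.200 mol.
V = nRT/P = (4.200 × 8.314 × 284) / (88.6 × 10³) = 0.112 m³ = 112 L.

112 L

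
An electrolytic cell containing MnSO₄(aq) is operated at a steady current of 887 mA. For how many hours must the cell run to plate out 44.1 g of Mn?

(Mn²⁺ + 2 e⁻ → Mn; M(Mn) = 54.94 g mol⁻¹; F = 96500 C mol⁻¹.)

n(Mn) = m/M = 44.1 / 54.94 = 0.8027 mol.
Each Mn atom requires 2 electrons, so n(e⁻) = 2 × 0.8027 = 1.605 mol.
Q = n(e⁻)·F = 1.605 × 96500 = 154900 C.
t = Q/I = 154900 / 0.8870 A = 174700 s = 48.5 h.

48.5 h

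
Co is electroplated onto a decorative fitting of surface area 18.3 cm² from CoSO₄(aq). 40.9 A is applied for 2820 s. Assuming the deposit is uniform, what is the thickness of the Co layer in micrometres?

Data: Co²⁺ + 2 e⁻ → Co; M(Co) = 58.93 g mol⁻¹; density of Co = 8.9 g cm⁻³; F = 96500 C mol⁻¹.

2160 μm

Q = I·t = 40.90 × 2820.0 = 115300 C; n(e⁻) = 1.195 mol.
n(Co) = n(e⁻)/2 = 0.5976 mol, so m = 0.5976 × 58.93 = 35.22 g.
Volume = m/ρ = 35.22 / 8.9 = 3.957 cm³.
Thickness = V/A = 3.957 / 18.3 = 0.216 cm = 2160 μm.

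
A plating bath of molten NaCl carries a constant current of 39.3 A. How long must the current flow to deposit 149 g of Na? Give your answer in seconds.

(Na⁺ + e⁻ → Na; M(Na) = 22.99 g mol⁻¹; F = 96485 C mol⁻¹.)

n(Na) = m/M = 149 / 22.99 = 6.481 mol.
Each Na atom requires 1 electron, so n(e⁻) = 1 × 6.481 = 6.481 mol.
Q = n(e⁻)·F = 6.481 × 96485 = 625300 C.
t = Q/I = 625300 / 39.30 A = 15910 s.

15900 s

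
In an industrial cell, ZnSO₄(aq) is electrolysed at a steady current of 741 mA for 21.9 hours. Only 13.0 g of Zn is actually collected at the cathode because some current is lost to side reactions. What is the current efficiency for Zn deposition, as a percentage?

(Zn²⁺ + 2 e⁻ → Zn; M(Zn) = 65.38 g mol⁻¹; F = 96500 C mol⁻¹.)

Q = I·t = 0.7410 × 78840 = 58420 C; n(e⁻) = 58420/96500 = 0.6054 mol.
Theoretical n(Zn) = n(e⁻)/2 = 0.3027 mol, i.e. m_theo = 0.3027 × 65.38 = 19.79 g.
Efficiency = m_actual / m_theo = 13.0 / 19.79 = 65.7 %.

65.7 %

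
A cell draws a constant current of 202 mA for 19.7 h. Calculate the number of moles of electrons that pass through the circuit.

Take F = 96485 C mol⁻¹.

0.148 mol

Q = I·t = 0.2020 A × 70920 s = 14330 C.
n(e⁻) = Q/F = 14330 / 96485 = 0.148 mol.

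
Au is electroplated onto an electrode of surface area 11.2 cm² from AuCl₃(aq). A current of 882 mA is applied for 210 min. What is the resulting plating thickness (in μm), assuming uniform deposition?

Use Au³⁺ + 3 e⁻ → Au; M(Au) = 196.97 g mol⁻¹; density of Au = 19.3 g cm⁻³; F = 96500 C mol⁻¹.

Q = I·t = 0.8820 × 12600 = 11110 C; n(e⁻) = 0.1152 mol.
n(Au) = n(e⁻)/3 = 0.03839 mol, so m = 0.03839 × 196.97 = 7.561 g.
Volume = m/ρ = 7.561 / 19.3 = 0.3918 cm³.
Thickness = V/A = 0.3918 / 11.2 = 0.0350 cm = 350 μm.

350 μm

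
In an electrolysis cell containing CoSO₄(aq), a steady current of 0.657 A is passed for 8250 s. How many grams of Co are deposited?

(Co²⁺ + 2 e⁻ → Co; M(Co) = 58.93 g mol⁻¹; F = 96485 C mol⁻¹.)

1.66 g

Q = I·t = 0.6570 A × 8250.0 s = 5420 C.
n(e⁻) = Q/F = 5420 / 96485 = 0.05618 mol.
Co²⁺ + 2 e⁻ → Co, so n(Co) = n(e⁻)/2 = 0.02809 mol.
m = n·M = 0.02809 × 58.93 = 1.66 g.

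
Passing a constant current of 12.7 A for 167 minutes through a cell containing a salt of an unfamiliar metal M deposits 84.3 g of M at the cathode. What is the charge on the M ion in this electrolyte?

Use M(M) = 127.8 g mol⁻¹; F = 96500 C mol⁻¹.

Q = I·t = 12.70 A × 10020 s = 127300 C, so n(e⁻) = 127300/96500 = 1.319 mol.
n(M) deposited = 84.3 / 127.8 = 0.6596 mol.
Electrons per atom = n(e⁻)/n(M) = 1.319 / 0.6596 = 2.00 ≈ 2, so the ion is M²⁺.

+2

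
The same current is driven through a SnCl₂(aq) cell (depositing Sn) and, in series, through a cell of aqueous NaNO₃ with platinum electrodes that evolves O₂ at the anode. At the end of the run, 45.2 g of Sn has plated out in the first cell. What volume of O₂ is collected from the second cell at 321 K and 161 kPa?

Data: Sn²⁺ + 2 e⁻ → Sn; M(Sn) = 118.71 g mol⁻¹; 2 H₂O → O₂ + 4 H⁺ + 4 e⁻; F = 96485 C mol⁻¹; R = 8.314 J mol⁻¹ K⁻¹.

n(Sn) = 45.2 / 118.71 = 0.3808 mol, so n(e⁻) = 2 × 0.3808 = 0.7615 mol.
The cells are in series, so the same 0.7615 mol of electrons passes through the second cell.
2 H₂O → O₂ + 4 H⁺ + 4 e⁻ — 4 mol e⁻ per mol O₂, so n(O₂) = 0.7615/4 = 0.1904 mol.
V = nRT/P = (0.1904 × 8.314 × 321) / (161 × 10³) = 0.00316 m³ = 3.16 L.

3.16 L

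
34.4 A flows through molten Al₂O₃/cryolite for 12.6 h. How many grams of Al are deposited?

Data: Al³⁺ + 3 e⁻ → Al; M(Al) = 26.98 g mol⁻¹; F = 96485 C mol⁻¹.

Q = I·t = 34.40 A × 45360 s = 1560000 C.
n(e⁻) = Q/F = 1560000 / 96485 = 16.17 mol.
Al³⁺ + 3 e⁻ → Al, so n(Al) = n(e⁻)/3 = 5.391 mol.
m = n·M = 5.391 × 26.98 = 145 g.

145 g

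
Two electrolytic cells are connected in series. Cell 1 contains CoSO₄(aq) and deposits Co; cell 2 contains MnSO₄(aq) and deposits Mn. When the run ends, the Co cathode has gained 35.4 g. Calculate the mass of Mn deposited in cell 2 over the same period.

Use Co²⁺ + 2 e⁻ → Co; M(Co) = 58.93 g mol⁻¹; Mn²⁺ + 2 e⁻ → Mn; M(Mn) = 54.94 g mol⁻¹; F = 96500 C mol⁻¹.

33.0 g

n(Co) = 35.4 / 58.93 = 0.6007 mol.
Since Co²⁺ + 2 e⁻ → Co, n(e⁻) passed = 2 × 0.6007 = 1.201 mol.
Cells in series carry the same charge, so the same 1.201 mol of electrons passes through cell 2.
Mn²⁺ + 2 e⁻ → Mn, so n(Mn) = 1.201 / 2 = 0.6007 mol.
m(Mn) = 0.6007 × 54.94 = 33.0 g.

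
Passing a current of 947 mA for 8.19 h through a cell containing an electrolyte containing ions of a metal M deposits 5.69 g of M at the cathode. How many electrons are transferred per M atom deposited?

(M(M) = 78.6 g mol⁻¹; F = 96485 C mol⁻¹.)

4

Q = I·t = 0.9470 A × 29484 s = 27920 C, so n(e⁻) = 27920/96485 = 0.2894 mol.
n(M) deposited = 5.69 / 78.6 = 0.07239 mol.
Electrons per atom = n(e⁻)/n(M) = 0.2894 / 0.07239 = 4.00 ≈ 4, so the ion is M⁴⁺.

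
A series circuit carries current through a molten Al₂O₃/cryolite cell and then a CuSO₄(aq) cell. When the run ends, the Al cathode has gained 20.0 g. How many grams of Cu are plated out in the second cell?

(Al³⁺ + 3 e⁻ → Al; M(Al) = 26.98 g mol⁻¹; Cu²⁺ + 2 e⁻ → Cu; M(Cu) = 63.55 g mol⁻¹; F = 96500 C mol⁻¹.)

n(Al) = 20.0 / 26.98 = 0.7413 mol.
Since Al³⁺ + 3 e⁻ → Al, n(e⁻) passed = 3 × 0.7413 = 2.224 mol.
Cells in series carry the same charge, so the same 2.224 mol of electrons passes through cell 2.
Cu²⁺ + 2 e⁻ → Cu, so n(Cu) = 2.224 / 2 = 1.112 mol.
m(Cu) = 1.112 × 63.55 = 70.7 g.

70.7 g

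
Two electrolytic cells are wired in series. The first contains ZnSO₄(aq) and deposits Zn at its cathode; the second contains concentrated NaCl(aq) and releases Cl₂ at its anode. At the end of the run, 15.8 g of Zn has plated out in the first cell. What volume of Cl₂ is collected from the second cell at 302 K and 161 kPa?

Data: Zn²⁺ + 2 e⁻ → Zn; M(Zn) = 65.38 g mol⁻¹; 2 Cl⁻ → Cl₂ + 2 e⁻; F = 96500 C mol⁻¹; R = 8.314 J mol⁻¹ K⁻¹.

n(Zn) = 15.8 / 65.38 = 0.2417 mol, so n(e⁻) = 2 × 0.2417 = 0.4833 mol.
The cells are in series, so the same 0.4833 mol of electrons passes through the second cell.
2 Cl⁻ → Cl₂ + 2 e⁻ — 2 mol e⁻ per mol Cl₂, so n(Cl₂) = 0.4833/2 = 0.2417 mol.
V = nRT/P = (0.2417 × 8.314 × 302) / (161 × 10³) = 0.00377 m³ = 3.77 L.

3.77 L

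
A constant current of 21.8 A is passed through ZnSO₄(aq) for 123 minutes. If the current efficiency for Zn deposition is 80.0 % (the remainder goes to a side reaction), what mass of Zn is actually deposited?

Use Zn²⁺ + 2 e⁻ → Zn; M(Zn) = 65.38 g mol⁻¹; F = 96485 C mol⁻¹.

43.6 g

Q = I·t = 21.80 × 7380.0 = 160900 C.
n(e⁻) = 160900/96485 = 1.667 mol; theoretically n(Zn) = 1.667/2 = 0.8337 mol, m_theo = 54.51 g.
At 80.0 % efficiency, m_actual = 0.800 × 54.51 = 43.6 g.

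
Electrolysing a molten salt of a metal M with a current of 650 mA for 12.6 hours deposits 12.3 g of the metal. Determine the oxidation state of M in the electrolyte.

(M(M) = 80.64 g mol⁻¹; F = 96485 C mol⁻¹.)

Q = I·t = 0.6500 A × 45360 s = 29480 C, so n(e⁻) = 29480/96485 = 0.3056 mol.
n(M) deposited = 12.3 / 80.64 = 0.1525 mol.
Electrons per atom = n(e⁻)/n(M) = 0.3056 / 0.1525 = 2.00 ≈ 2, so the ion is M²⁺.

+2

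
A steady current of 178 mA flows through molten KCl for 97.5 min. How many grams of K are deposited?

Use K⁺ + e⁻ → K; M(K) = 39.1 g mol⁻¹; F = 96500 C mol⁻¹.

0.422 g

Q = I·t = 0.1780 A × 5850.0 s = 1041 C.
n(e⁻) = Q/F = 1041 / 96500 = 0.01079 mol.
K⁺ + e⁻ → K, so n(K) = n(e⁻)/1 = 0.01079 mol.
m = n·M = 0.01079 × 39.1 = 0.422 g.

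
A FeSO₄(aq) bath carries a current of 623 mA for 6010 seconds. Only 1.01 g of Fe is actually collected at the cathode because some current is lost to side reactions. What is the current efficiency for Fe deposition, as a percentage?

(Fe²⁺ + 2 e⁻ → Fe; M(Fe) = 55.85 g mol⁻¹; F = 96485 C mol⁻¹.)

Q = I·t = 0.6230 × 6010.0 = 3744 C; n(e⁻) = 3744/96485 = 0.03881 mol.
Theoretical n(Fe) = n(e⁻)/2 = 0.01940 mol, i.e. m_theo = 0.01940 × 55.85 = 1.084 g.
Efficiency = m_actual / m_theo = 1.01 / 1.084 = 93.2 %.

93.2 %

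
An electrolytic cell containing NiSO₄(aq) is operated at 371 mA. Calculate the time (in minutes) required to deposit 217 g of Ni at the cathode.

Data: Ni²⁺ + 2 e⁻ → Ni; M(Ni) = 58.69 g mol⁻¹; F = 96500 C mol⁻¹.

n(Ni) = m/M = 217 / 58.69 = 3.697 mol.
Each Ni atom requires 2 electrons, so n(e⁻) = 2 × 3.697 = 7.395 mol.
Q = n(e⁻)·F = 7.395 × 96500 = 713600 C.
t = Q/I = 713600 / 0.3710 A = 1923000 s = 32100 min.

32100 min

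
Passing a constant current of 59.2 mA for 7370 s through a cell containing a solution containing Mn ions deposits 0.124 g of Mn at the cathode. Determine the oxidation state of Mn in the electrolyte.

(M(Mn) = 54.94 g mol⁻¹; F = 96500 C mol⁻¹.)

+2

Q = I·t = 0.05920 A × 7370.0 s = 436.3 C, so n(e⁻) = 436.3/96500 = 0.004521 mol.
n(Mn) deposited = 0.124 / 54.94 = 0.002257 mol.
Electrons per atom = n(e⁻)/n(Mn) = 0.004521 / 0.002257 = 2.00 ≈ 2, so the ion is Mn²⁺.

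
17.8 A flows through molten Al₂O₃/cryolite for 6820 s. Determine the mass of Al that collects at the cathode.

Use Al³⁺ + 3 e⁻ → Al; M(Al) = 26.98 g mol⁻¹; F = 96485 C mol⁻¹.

Q = I·t = 17.80 A × 6820.0 s = 121400 C.
n(e⁻) = Q/F = 121400 / 96485 = 1.258 mol.
Al³⁺ + 3 e⁻ → Al, so n(Al) = n(e⁻)/3 = 0.4194 mol.
m = n·M = 0.4194 × 26.98 = 11.3 g.

11.3 g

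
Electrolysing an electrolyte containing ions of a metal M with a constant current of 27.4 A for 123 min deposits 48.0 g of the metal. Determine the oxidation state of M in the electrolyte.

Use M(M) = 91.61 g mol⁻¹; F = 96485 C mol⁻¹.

+4

Q = I·t = 27.40 A × 7380.0 s = 202200 C, so n(e⁻) = 202200/96485 = 2.096 mol.
n(M) deposited = 48.0 / 91.61 = 0.5240 mol.
Electrons per atom = n(e⁻)/n(M) = 2.096 / 0.5240 = 4.00 ≈ 4, so the ion is M⁴⁺.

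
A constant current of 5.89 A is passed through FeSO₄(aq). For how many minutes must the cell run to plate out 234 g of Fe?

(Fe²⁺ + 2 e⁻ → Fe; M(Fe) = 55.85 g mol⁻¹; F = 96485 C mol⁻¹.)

2290 min

n(Fe) = m/M = 234 / 55.85 = 4.190 mol.
Each Fe atom requires 2 electrons, so n(e⁻) = 2 × 4.190 = 8.380 mol.
Q = n(e⁻)·F = 8.380 × 96485 = 808500 C.
t = Q/I = 808500 / 5.890 A = 137300 s = 2290 min.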